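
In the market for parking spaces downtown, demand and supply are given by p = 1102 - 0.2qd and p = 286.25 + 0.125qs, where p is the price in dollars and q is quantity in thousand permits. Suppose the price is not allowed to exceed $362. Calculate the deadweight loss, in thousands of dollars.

Rearranging demand gives qd = 5510 - 5p; rearranging supply gives qs = 8p - 2290. In a free market, 5510 - 5p = 8p - 2290 gives the equilibrium p* = 600, q* = 2510.
The ceiling of 362 is below the equilibrium price 600, so it binds.
At p = 362: qd = 5510 - 5·362 = 3700 and qs = 8·362 - 2290 = 606.
Quantity traded falls to 606. At q = 606 the demand price is (5510 - 606)/5 = 980.8 and the supply price is (2290 + 606)/8 = 362.
Deadweight loss = ½ · (980.8 - 362) · (2510 - 606) = ½ · 618.8 · 1904 = 589097.6.

589097.6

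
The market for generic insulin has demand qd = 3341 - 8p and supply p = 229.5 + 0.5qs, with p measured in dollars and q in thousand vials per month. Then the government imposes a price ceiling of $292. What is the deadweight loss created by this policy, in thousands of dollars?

Rearranging supply gives qs = 2p - 459. Without the control the market clears where 3341 - 8p = 2p - 459, i.e. p* = 380 and q* = 301.
The ceiling of 292 is below the equilibrium price 380, so it binds.
At p = 292: qd = 3341 - 8·292 = 1005 and qs = 2·292 - 459 = 125.
Quantity traded falls to 125. At q = 125 the demand price is (3341 - 125)/8 = 402 and the supply price is (459 + 125)/2 = 292.
Deadweight loss = ½ · (402 - 292) · (301 - 125) = ½ · 110 · 176 = 9680.

9680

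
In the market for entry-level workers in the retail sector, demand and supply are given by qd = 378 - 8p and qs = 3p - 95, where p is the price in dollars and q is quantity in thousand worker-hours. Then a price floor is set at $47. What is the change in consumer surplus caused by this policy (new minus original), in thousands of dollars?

Without the control the market clears where 378 - 8p = 3p - 95, i.e. p* = 43 and q* = 34.
Because the floor (47) lies above the market-clearing price, it is binding.
At p = 47: qd = 378 - 8·47 = 2 and qs = 3·47 - 95 = 46.
Consumer surplus without the control is ½ · (47.25 - 43) · 34 = 72.25.
With the floor, consumers buy 2 units at 47, so CS = ½ · (47.25 - 47) · 2 = 0.25.
Change in consumer surplus = 0.25 - 72.25 = -72.

-72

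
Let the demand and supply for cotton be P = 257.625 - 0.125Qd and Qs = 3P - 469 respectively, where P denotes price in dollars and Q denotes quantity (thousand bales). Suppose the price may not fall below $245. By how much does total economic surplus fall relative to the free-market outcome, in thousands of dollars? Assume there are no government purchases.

Rearranging demand gives Qd = 2061 - 8P. Setting quantity demanded equal to quantity supplied, 2061 - 8P = 3P - 469, gives P* = 230 and Q* = 221.
The floor of 245 is above the equilibrium price 230, so it binds.
At P = 245: Qd = 2061 - 8·245 = 101 and Qs = 3·245 - 469 = 266.
Quantity traded falls to 101. At Q = 101 the demand price is (2061 - 101)/8 = 245 and the supply price is (469 + 101)/3 = 190.
Deadweight loss = ½ · (245 - 190) · (221 - 101) = ½ · 55 · 120 = 3300.

3300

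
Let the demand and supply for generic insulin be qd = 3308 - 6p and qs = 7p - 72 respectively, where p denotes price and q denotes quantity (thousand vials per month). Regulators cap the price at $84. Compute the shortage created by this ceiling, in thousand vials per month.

Without the control the market clears where 3308 - 6p = 7p - 72, i.e. p* = 260 and q* = 1748.
The ceiling of 84 is below the equilibrium price 260, so it binds.
At p = 84: qd = 3308 - 6·84 = 2804 and qs = 7·84 - 72 = 516.
Shortage = qd - qs = 2804 - 516 = 2288.

2288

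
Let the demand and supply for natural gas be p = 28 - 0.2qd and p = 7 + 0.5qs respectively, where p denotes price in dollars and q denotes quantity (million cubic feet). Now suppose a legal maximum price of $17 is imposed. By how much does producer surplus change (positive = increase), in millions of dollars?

-125

Rearranging demand gives qd = 140 - 5p; rearranging supply gives qs = 2p - 14. In a free market, 140 - 5p = 2p - 14 gives the equilibrium p* = 22, q* = 30.
The ceiling of 17 is below the equilibrium price 22, so it binds.
At p = 17: qd = 140 - 5·17 = 55 and qs = 2·17 - 14 = 20.
Producer surplus without the control is ½ · (22 - 7) · 30 = 225.
With the ceiling, producers sell 20 units at 17, so PS = ½ · (17 - 7) · 20 = 100.
Change in producer surplus = 100 - 225 = -125.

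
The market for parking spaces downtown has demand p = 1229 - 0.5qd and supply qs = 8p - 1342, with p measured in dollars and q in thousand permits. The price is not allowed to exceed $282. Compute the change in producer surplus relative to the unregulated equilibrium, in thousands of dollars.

-127988

Rearranging demand gives qd = 2458 - 2p. In a free market, 2458 - 2p = 8p - 1342 gives the equilibrium p* = 380, q* = 1698.
The ceiling of 282 is below the equilibrium price 380, so it binds.
At p = 282: qd = 2458 - 2·282 = 1894 and qs = 8·282 - 1342 = 914.
Producer surplus without the control is ½ · (380 - 167.75) · 1698 = 180200.25.
With the ceiling, producers sell 914 units at 282, so PS = ½ · (282 - 167.75) · 914 = 52212.25.
Change in producer surplus = 52212.25 - 180200.25 = -127988.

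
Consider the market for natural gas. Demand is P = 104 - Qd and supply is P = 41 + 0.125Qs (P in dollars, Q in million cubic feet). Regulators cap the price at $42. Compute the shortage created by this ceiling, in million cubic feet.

54

Rearranging demand gives Qd = 104 - P; rearranging supply gives Qs = 8P - 328. Setting quantity demanded equal to quantity supplied, 104 - P = 8P - 328, gives P* = 48 and Q* = 56.
The ceiling of 42 is below the equilibrium price 48, so it binds.
At P = 42: Qd = 104 - 42 = 62 and Qs = 8·42 - 328 = 8.
Shortage = Qd - Qs = 62 - 8 = 54.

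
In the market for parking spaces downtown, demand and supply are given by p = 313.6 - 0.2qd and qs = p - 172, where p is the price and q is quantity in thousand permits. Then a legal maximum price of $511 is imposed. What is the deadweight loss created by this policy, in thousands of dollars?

0

Rearranging demand gives qd = 1568 - 5p. Without the control the market clears where 1568 - 5p = p - 172, i.e. p* = 290 and q* = 118.
Since 511 is above p* = 290, the ceiling does not bind and the free-market outcome prevails.
Since the control does not bind, no trades are prevented and deadweight loss is zero.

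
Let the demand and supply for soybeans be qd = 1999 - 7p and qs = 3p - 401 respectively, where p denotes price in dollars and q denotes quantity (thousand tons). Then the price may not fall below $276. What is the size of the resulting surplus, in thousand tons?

Setting quantity demanded equal to quantity supplied, 1999 - 7p = 3p - 401, gives p* = 240 and q* = 319.
Because the floor (276) lies above the market-clearing price, it is binding.
At p = 276: qd = 1999 - 7·276 = 67 and qs = 3·276 - 401 = 427.
Surplus = qs - qd = 427 - 67 = 360.

360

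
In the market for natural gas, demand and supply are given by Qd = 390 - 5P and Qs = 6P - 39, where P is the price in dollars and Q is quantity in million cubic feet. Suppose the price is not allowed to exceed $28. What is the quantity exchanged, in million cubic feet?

129

Setting quantity demanded equal to quantity supplied, 390 - 5P = 6P - 39, gives P* = 39 and Q* = 195.
The ceiling of 28 is below the equilibrium price 39, so it binds.
At P = 28: Qd = 390 - 5·28 = 250 and Qs = 6·28 - 39 = 129.
The quantity actually transacted is the short side, supply: 129.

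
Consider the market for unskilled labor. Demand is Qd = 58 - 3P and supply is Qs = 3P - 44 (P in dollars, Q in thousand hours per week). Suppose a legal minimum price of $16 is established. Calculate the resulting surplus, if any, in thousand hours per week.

Equilibrium: 58 - 3P = 3P - 44, so 102 = 6P and P* = 17, Q* = 7.
The floor of 16 is below the equilibrium price 17, so it is not binding; the market clears at P* = 17, Q* = 7.
Since the control does not bind, there is no surplus.

0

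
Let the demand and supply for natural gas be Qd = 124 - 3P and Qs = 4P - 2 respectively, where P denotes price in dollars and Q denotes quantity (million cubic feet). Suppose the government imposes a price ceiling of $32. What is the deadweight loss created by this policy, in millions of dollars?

Equilibrium: 124 - 3P = 4P - 2, so 126 = 7P and P* = 18, Q* = 70.
Since 32 is above P* = 18, the ceiling does not bind and the free-market outcome prevails.
Since the control does not bind, no trades are prevented and deadweight loss is zero.

0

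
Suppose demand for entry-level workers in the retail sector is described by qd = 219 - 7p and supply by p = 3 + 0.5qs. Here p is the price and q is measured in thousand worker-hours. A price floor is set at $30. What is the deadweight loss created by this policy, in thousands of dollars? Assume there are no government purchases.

393.75

Rearranging supply gives qs = 2p - 6. Equilibrium: 219 - 7p = 2p - 6, so 225 = 9p and p* = 25, q* = 44.
Since 30 > 25, the floor is binding.
At p = 30: qd = 219 - 7·30 = 9 and qs = 2·30 - 6 = 54.
Quantity traded falls to 9. At q = 9 the demand price is (219 - 9)/7 = 30 and the supply price is (6 + 9)/2 = 7.5.
Deadweight loss = ½ · (30 - 7.5) · (44 - 9) = ½ · 22.5 · 35 = 393.75.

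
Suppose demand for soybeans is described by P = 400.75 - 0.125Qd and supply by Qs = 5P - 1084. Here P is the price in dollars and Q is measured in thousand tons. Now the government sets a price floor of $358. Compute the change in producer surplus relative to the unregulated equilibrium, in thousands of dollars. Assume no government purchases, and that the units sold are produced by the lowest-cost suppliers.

Rearranging demand gives Qd = 3206 - 8P. In a free market, 3206 - 8P = 5P - 1084 gives the equilibrium P* = 330, Q* = 566.
Since 358 > 330, the floor is binding.
At P = 358: Qd = 3206 - 8·358 = 342 and Qs = 5·358 - 1084 = 706.
Producer surplus without the control is ½ · (330 - 216.8) · 566 = 32035.6.
With the floor, 342 units are sold at 358. The supply price at Q = 342 is 285.2, so PS = ½ · [(358 - 216.8) + (358 - 285.2)] · 342 = 36594.
Change in producer surplus = 36594 - 32035.6 = 4558.4.

4558.4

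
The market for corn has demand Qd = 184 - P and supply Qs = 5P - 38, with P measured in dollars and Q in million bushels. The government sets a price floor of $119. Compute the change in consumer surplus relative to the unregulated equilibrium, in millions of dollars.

-8692

Setting quantity demanded equal to quantity supplied, 184 - P = 5P - 38, gives P* = 37 and Q* = 147.
Since 119 > 37, the floor is binding.
At P = 119: Qd = 184 - 119 = 65 and Qs = 5·119 - 38 = 557.
Consumer surplus without the control is ½ · (184 - 37) · 147 = 10804.5.
With the floor, consumers buy 65 units at 119, so CS = ½ · (184 - 119) · 65 = 2112.5.
Change in consumer surplus = 2112.5 - 10804.5 = -8692.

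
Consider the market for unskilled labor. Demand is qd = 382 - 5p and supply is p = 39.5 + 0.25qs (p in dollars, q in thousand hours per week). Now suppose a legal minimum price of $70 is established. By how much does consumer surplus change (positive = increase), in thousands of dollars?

-570

Rearranging supply gives qs = 4p - 158. Equilibrium: 382 - 5p = 4p - 158, so 540 = 9p and p* = 60, q* = 82.
The floor of 70 is above the equilibrium price 60, so it binds.
At p = 70: qd = 382 - 5·70 = 32 and qs = 4·70 - 158 = 122.
Consumer surplus without the control is ½ · (76.4 - 60) · 82 = 672.4.
With the floor, consumers buy 32 units at 70, so CS = ½ · (76.4 - 70) · 32 = 102.4.
Change in consumer surplus = 102.4 - 672.4 = -570.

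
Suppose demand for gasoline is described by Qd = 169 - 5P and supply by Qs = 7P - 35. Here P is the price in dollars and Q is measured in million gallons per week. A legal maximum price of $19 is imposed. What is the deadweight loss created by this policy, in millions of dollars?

Equilibrium: 169 - 5P = 7P - 35, so 204 = 12P and P* = 17, Q* = 84.
Since 19 is above P* = 17, the ceiling does not bind and the free-market outcome prevails.
Since the control does not bind, no trades are prevented and deadweight loss is zero.

0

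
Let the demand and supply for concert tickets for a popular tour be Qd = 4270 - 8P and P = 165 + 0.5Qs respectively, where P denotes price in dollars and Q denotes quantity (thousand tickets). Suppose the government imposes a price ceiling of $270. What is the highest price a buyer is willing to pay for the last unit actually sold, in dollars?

Rearranging supply gives Qs = 2P - 330. Without the control the market clears where 4270 - 8P = 2P - 330, i.e. P* = 460 and Q* = 590.
The ceiling of 270 is below the equilibrium price 460, so it binds.
At P = 270: Qd = 4270 - 8·270 = 2110 and Qs = 2·270 - 330 = 210.
Only 210 units reach the market. On the demand curve, the marginal buyer's willingness to pay at Q = 210 is (4270 - 210)/8 = 507.5.

507.5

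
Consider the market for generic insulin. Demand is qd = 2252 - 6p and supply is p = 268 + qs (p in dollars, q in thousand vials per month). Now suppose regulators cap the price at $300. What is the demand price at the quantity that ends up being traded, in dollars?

Rearranging supply gives qs = p - 268. Setting quantity demanded equal to quantity supplied, 2252 - 6p = p - 268, gives p* = 360 and q* = 92.
Since 300 < 360, the ceiling is binding.
At p = 300: qd = 2252 - 6·300 = 452 and qs = 300 - 268 = 32.
Only 32 units reach the market. On the demand curve, the marginal buyer's willingness to pay at q = 32 is (2252 - 32)/6 = 370.

370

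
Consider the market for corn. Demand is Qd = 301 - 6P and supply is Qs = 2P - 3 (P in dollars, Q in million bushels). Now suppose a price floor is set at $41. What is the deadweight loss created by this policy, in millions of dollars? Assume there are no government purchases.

In a free market, 301 - 6P = 2P - 3 gives the equilibrium P* = 38, Q* = 73.
Since 41 > 38, the floor is binding.
At P = 41: Qd = 301 - 6·41 = 55 and Qs = 2·41 - 3 = 79.
Quantity traded falls to 55. At Q = 55 the demand price is (301 - 55)/6 = 41 and the supply price is (3 + 55)/2 = 29.
Deadweight loss = ½ · (41 - 29) · (73 - 55) = ½ · 12 · 18 = 108.

108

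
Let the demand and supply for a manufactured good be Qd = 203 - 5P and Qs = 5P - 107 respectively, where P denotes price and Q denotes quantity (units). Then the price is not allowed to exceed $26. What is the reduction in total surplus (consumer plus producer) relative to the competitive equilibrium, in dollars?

Setting quantity demanded equal to quantity supplied, 203 - 5P = 5P - 107, gives P* = 31 and Q* = 48.
Because the ceiling (26) lies below the market-clearing price, it is binding.
At P = 26: Qd = 203 - 5·26 = 73 and Qs = 5·26 - 107 = 23.
Quantity traded falls to 23. At Q = 23 the demand price is (203 - 23)/5 = 36 and the supply price is (107 + 23)/5 = 26.
Deadweight loss = ½ · (36 - 26) · (48 - 23) = ½ · 10 · 25 = 125.

125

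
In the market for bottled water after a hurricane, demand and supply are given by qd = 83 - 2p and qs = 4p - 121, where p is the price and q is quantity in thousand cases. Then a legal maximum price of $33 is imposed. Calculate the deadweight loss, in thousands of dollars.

6

Setting quantity demanded equal to quantity supplied, 83 - 2p = 4p - 121, gives p* = 34 and q* = 15.
Because the ceiling (33) lies below the market-clearing price, it is binding.
At p = 33: qd = 83 - 2·33 = 17 and qs = 4·33 - 121 = 11.
Quantity traded falls to 11. At q = 11 the demand price is (83 - 11)/2 = 36 and the supply price is (121 + 11)/4 = 33.
Deadweight loss = ½ · (36 - 33) · (15 - 11) = ½ · 3 · 4 = 6.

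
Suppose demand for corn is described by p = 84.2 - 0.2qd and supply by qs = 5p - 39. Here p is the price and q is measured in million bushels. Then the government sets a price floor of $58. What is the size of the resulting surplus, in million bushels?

120

Rearranging demand gives qd = 421 - 5p. In a free market, 421 - 5p = 5p - 39 gives the equilibrium p* = 46, q* = 191.
Because the floor (58) lies above the market-clearing price, it is binding.
At p = 58: qd = 421 - 5·58 = 131 and qs = 5·58 - 39 = 251.
Surplus = qs - qd = 251 - 131 = 120.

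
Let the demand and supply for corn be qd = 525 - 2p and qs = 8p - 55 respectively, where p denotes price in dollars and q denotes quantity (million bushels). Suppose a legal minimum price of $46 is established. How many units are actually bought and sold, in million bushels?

409

In a free market, 525 - 2p = 8p - 55 gives the equilibrium p* = 58, q* = 409.
Since 46 is below p* = 58, the floor does not bind and the free-market outcome prevails.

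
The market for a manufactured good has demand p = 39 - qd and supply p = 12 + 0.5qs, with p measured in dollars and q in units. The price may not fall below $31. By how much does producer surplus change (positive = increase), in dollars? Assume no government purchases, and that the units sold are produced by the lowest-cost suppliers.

Rearranging demand gives qd = 39 - p; rearranging supply gives qs = 2p - 24. Setting quantity demanded equal to quantity supplied, 39 - p = 2p - 24, gives p* = 21 and q* = 18.
Because the floor (31) lies above the market-clearing price, it is binding.
At p = 31: qd = 39 - 31 = 8 and qs = 2·31 - 24 = 38.
Producer surplus without the control is ½ · (21 - 12) · 18 = 81.
With the floor, 8 units are sold at 31. The supply price at q = 8 is 16, so PS = ½ · [(31 - 12) + (31 - 16)] · 8 = 136.
Change in producer surplus = 136 - 81 = 55.

55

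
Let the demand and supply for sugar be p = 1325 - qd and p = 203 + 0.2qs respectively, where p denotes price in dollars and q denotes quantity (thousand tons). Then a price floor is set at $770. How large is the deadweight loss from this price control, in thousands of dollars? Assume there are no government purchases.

86640

Rearranging demand gives qd = 1325 - p; rearranging supply gives qs = 5p - 1015. Setting quantity demanded equal to quantity supplied, 1325 - p = 5p - 1015, gives p* = 390 and q* = 935.
The floor of 770 is above the equilibrium price 390, so it binds.
At p = 770: qd = 1325 - 770 = 555 and qs = 5·770 - 1015 = 2835.
Quantity traded falls to 555. At q = 555 the demand price is 1325 - 555 = 770 and the supply price is (1015 + 555)/5 = 314.
Deadweight loss = ½ · (770 - 314) · (935 - 555) = ½ · 456 · 380 = 86640.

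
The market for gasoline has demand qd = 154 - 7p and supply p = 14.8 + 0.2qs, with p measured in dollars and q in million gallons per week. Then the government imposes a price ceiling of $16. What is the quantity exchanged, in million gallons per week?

Rearranging supply gives qs = 5p - 74. Without the control the market clears where 154 - 7p = 5p - 74, i.e. p* = 19 and q* = 21.
Because the ceiling (16) lies below the market-clearing price, it is binding.
At p = 16: qd = 154 - 7·16 = 42 and qs = 5·16 - 74 = 6.
The quantity actually transacted is the short side, supply: 6.

6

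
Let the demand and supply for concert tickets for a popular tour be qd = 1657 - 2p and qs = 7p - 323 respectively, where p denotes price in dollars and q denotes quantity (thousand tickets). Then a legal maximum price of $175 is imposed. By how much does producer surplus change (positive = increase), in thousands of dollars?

-47677.5

Without the control the market clears where 1657 - 2p = 7p - 323, i.e. p* = 220 and q* = 1217.
Because the ceiling (175) lies below the market-clearing price, it is binding.
At p = 175: qd = 1657 - 2·175 = 1307 and qs = 7·175 - 323 = 902.
Producer surplus without the control is ½ · (220 - 323/7) · 1217 = 1481089/14.
With the ceiling, producers sell 902 units at 175, so PS = ½ · (175 - 323/7) · 902 = 406802/7.
Change in producer surplus = 406802/7 - 1481089/14 = -47677.5.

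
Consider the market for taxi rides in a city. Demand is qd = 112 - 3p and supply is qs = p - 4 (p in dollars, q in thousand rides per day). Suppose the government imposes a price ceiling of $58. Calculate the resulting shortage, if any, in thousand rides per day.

0

Setting quantity demanded equal to quantity supplied, 112 - 3p = p - 4, gives p* = 29 and q* = 25.
Since 58 is above p* = 29, the ceiling does not bind and the free-market outcome prevails.
Since the control does not bind, there is no shortage.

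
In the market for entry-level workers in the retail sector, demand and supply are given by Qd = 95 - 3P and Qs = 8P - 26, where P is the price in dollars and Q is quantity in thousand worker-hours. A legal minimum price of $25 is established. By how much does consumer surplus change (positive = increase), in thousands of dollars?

In a free market, 95 - 3P = 8P - 26 gives the equilibrium P* = 11, Q* = 62.
The floor of 25 is above the equilibrium price 11, so it binds.
At P = 25: Qd = 95 - 3·25 = 20 and Qs = 8·25 - 26 = 174.
Consumer surplus without the control is ½ · (95/3 - 11) · 62 = 1922/3.
With the floor, consumers buy 20 units at 25, so CS = ½ · (95/3 - 25) · 20 = 200/3.
Change in consumer surplus = 200/3 - 1922/3 = -574.

-574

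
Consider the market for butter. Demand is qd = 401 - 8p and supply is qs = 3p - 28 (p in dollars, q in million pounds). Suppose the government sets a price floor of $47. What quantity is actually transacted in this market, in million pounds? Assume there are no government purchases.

25

Setting quantity demanded equal to quantity supplied, 401 - 8p = 3p - 28, gives p* = 39 and q* = 89.
The floor of 47 is above the equilibrium price 39, so it binds.
At p = 47: qd = 401 - 8·47 = 25 and qs = 3·47 - 28 = 113.
The quantity actually transacted is the short side, demand: 25.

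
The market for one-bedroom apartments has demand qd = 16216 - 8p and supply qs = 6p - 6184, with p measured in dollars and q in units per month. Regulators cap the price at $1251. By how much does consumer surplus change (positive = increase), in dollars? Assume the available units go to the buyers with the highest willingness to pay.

Setting quantity demanded equal to quantity supplied, 16216 - 8p = 6p - 6184, gives p* = 1600 and q* = 3416.
The ceiling of 1251 is below the equilibrium price 1600, so it binds.
At p = 1251: qd = 16216 - 8·1251 = 6208 and qs = 6·1251 - 6184 = 1322.
Consumer surplus without the control is ½ · (2027 - 1600) · 3416 = 729316.
With the ceiling, 1322 units are sold at 1251 (assume they go to the highest-value buyers). The demand price at q = 1322 is 1861.75, so CS = ½ · [(2027 - 1251) + (1861.75 - 1251)] · 1322 = 916641.75.
Change in consumer surplus = 916641.75 - 729316 = 187325.75.

187325.75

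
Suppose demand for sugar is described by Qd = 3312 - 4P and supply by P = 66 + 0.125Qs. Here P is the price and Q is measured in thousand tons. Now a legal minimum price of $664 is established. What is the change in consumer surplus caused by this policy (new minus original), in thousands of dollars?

Rearranging supply gives Qs = 8P - 528. In a free market, 3312 - 4P = 8P - 528 gives the equilibrium P* = 320, Q* = 2032.
The floor of 664 is above the equilibrium price 320, so it binds.
At P = 664: Qd = 3312 - 4·664 = 656 and Qs = 8·664 - 528 = 4784.
Consumer surplus without the control is ½ · (828 - 320) · 2032 = 516128.
With the floor, consumers buy 656 units at 664, so CS = ½ · (828 - 664) · 656 = 53792.
Change in consumer surplus = 53792 - 516128 = -462336.

-462336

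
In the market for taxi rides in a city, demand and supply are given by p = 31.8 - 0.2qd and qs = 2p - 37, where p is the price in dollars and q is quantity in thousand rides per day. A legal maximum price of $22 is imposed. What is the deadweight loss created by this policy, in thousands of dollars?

50.4

Rearranging demand gives qd = 159 - 5p. In a free market, 159 - 5p = 2p - 37 gives the equilibrium p* = 28, q* = 19.
Because the ceiling (22) lies below the market-clearing price, it is binding.
At p = 22: qd = 159 - 5·22 = 49 and qs = 2·22 - 37 = 7.
Quantity traded falls to 7. At q = 7 the demand price is (159 - 7)/5 = 30.4 and the supply price is (37 + 7)/2 = 22.
Deadweight loss = ½ · (30.4 - 22) · (19 - 7) = ½ · 8.4 · 12 = 50.4.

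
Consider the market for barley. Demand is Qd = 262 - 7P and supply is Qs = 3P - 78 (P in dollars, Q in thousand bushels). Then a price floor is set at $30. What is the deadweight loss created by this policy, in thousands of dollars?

Equilibrium: 262 - 7P = 3P - 78, so 340 = 10P and P* = 34, Q* = 24.
Since 30 is below P* = 34, the floor does not bind and the free-market outcome prevails.
Since the control does not bind, no trades are prevented and deadweight loss is zero.

0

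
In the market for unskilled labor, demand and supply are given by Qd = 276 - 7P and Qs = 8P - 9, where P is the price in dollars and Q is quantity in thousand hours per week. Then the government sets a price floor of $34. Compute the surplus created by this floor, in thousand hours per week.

225

Setting quantity demanded equal to quantity supplied, 276 - 7P = 8P - 9, gives P* = 19 and Q* = 143.
Because the floor (34) lies above the market-clearing price, it is binding.
At P = 34: Qd = 276 - 7·34 = 38 and Qs = 8·34 - 9 = 263.
Surplus = Qs - Qd = 263 - 38 = 225.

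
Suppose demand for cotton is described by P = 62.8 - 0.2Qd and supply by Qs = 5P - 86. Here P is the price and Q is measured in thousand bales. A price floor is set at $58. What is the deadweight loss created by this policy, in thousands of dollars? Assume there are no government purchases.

Rearranging demand gives Qd = 314 - 5P. Setting quantity demanded equal to quantity supplied, 314 - 5P = 5P - 86, gives P* = 40 and Q* = 114.
Because the floor (58) lies above the market-clearing price, it is binding.
At P = 58: Qd = 314 - 5·58 = 24 and Qs = 5·58 - 86 = 204.
Quantity traded falls to 24. At Q = 24 the demand price is (314 - 24)/5 = 58 and the supply price is (86 + 24)/5 = 22.
Deadweight loss = ½ · (58 - 22) · (114 - 24) = ½ · 36 · 90 = 1620.

1620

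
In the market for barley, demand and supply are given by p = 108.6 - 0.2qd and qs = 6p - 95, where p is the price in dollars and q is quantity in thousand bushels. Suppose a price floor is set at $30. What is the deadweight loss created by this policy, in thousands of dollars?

0

Rearranging demand gives qd = 543 - 5p. In a free market, 543 - 5p = 6p - 95 gives the equilibrium p* = 58, q* = 253.
Since 30 is below p* = 58, the floor does not bind and the free-market outcome prevails.
Since the control does not bind, no trades are prevented and deadweight loss is zero.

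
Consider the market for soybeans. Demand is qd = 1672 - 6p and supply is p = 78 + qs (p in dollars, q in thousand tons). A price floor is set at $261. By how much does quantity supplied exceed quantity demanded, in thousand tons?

Rearranging supply gives qs = p - 78. Without the control the market clears where 1672 - 6p = p - 78, i.e. p* = 250 and q* = 172.
Because the floor (261) lies above the market-clearing price, it is binding.
At p = 261: qd = 1672 - 6·261 = 106 and qs = 261 - 78 = 183.
Surplus = qs - qd = 183 - 106 = 77.

77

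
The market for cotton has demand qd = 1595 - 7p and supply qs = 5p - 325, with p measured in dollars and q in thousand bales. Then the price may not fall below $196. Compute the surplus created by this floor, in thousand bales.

In a free market, 1595 - 7p = 5p - 325 gives the equilibrium p* = 160, q* = 475.
The floor of 196 is above the equilibrium price 160, so it binds.
At p = 196: qd = 1595 - 7·196 = 223 and qs = 5·196 - 325 = 655.
Surplus = qs - qd = 655 - 223 = 432.

432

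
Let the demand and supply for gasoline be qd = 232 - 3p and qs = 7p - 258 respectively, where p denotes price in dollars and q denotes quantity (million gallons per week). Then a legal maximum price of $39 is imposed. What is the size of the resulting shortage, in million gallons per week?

In a free market, 232 - 3p = 7p - 258 gives the equilibrium p* = 49, q* = 85.
Because the ceiling (39) lies below the market-clearing price, it is binding.
At p = 39: qd = 232 - 3·39 = 115 and qs = 7·39 - 258 = 15.
Shortage = qd - qs = 115 - 15 = 100.

100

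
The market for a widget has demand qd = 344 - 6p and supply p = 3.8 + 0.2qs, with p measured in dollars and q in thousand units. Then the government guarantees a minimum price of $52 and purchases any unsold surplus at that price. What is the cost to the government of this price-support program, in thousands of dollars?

10868

Rearranging supply gives qs = 5p - 19. Without the control the market clears where 344 - 6p = 5p - 19, i.e. p* = 33 and q* = 146.
Because the floor (52) lies above the market-clearing price, it is binding.
At p = 52: qd = 344 - 6·52 = 32 and qs = 5·52 - 19 = 241.
Surplus = qs - qd = 209.
Government expenditure = surplus × support price = 209 × 52 = 10868.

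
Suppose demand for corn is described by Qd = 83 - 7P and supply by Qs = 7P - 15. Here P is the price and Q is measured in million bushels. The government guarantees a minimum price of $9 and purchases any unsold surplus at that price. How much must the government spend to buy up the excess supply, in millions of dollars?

Without the control the market clears where 83 - 7P = 7P - 15, i.e. P* = 7 and Q* = 34.
Since 9 > 7, the floor is binding.
At P = 9: Qd = 83 - 7·9 = 20 and Qs = 7·9 - 15 = 48.
Surplus = Qs - Qd = 28.
Government expenditure = surplus × support price = 28 × 9 = 252.

252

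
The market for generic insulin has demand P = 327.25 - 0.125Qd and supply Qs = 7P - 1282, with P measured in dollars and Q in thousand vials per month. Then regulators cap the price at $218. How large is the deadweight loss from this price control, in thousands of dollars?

Rearranging demand gives Qd = 2618 - 8P. Setting quantity demanded equal to quantity supplied, 2618 - 8P = 7P - 1282, gives P* = 260 and Q* = 538.
Since 218 < 260, the ceiling is binding.
At P = 218: Qd = 2618 - 8·218 = 874 and Qs = 7·218 - 1282 = 244.
Quantity traded falls to 244. At Q = 244 the demand price is (2618 - 244)/8 = 296.75 and the supply price is (1282 + 244)/7 = 218.
Deadweight loss = ½ · (296.75 - 218) · (538 - 244) = ½ · 78.75 · 294 = 11576.25.

11576.25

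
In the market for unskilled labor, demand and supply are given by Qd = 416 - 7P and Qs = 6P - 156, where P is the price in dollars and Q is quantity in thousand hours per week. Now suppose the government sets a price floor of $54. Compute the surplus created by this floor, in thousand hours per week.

In a free market, 416 - 7P = 6P - 156 gives the equilibrium P* = 44, Q* = 108.
The floor of 54 is above the equilibrium price 44, so it binds.
At P = 54: Qd = 416 - 7·54 = 38 and Qs = 6·54 - 156 = 168.
Surplus = Qs - Qd = 168 - 38 = 130.

130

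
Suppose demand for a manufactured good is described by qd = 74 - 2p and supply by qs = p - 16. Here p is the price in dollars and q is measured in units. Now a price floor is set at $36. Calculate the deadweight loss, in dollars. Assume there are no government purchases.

108

In a free market, 74 - 2p = p - 16 gives the equilibrium p* = 30, q* = 14.
The floor of 36 is above the equilibrium price 30, so it binds.
At p = 36: qd = 74 - 2·36 = 2 and qs = 36 - 16 = 20.
Quantity traded falls to 2. At q = 2 the demand price is (74 - 2)/2 = 36 and the supply price is 16 + 2 = 18.
Deadweight loss = ½ · (36 - 18) · (14 - 2) = ½ · 18 · 12 = 108.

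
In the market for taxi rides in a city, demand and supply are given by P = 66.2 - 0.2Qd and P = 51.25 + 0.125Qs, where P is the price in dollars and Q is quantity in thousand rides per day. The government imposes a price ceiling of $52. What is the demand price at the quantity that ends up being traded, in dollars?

Rearranging demand gives Qd = 331 - 5P; rearranging supply gives Qs = 8P - 410. Setting quantity demanded equal to quantity supplied, 331 - 5P = 8P - 410, gives P* = 57 and Q* = 46.
Because the ceiling (52) lies below the market-clearing price, it is binding.
At P = 52: Qd = 331 - 5·52 = 71 and Qs = 8·52 - 410 = 6.
Only 6 units reach the market. On the demand curve, the marginal buyer's willingness to pay at Q = 6 is (331 - 6)/5 = 65.

65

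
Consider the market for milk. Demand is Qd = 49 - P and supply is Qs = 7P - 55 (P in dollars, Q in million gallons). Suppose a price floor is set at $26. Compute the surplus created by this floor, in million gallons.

104

Setting quantity demanded equal to quantity supplied, 49 - P = 7P - 55, gives P* = 13 and Q* = 36.
Because the floor (26) lies above the market-clearing price, it is binding.
At P = 26: Qd = 49 - 26 = 23 and Qs = 7·26 - 55 = 127.
Surplus = Qs - Qd = 127 - 23 = 104.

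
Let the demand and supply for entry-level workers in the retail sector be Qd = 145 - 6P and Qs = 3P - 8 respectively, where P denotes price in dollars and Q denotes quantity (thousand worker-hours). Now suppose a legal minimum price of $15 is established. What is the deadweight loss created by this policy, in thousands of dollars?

Equilibrium: 145 - 6P = 3P - 8, so 153 = 9P and P* = 17, Q* = 43.
Since 15 is below P* = 17, the floor does not bind and the free-market outcome prevails.
Since the control does not bind, no trades are prevented and deadweight loss is zero.

0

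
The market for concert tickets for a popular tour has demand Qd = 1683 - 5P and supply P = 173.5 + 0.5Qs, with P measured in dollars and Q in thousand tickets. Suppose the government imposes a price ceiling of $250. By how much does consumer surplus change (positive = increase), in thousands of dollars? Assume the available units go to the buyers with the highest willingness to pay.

Rearranging supply gives Qs = 2P - 347. In a free market, 1683 - 5P = 2P - 347 gives the equilibrium P* = 290, Q* = 233.
Because the ceiling (250) lies below the market-clearing price, it is binding.
At P = 250: Qd = 1683 - 5·250 = 433 and Qs = 2·250 - 347 = 153.
Consumer surplus without the control is ½ · (336.6 - 290) · 233 = 5428.9.
With the ceiling, 153 units are sold at 250 (assume they go to the highest-value buyers). The demand price at Q = 153 is 306, so CS = ½ · [(336.6 - 250) + (306 - 250)] · 153 = 10908.9.
Change in consumer surplus = 10908.9 - 5428.9 = 5480.

5480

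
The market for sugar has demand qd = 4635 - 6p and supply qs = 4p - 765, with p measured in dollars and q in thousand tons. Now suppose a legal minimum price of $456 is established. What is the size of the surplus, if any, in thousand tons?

0

In a free market, 4635 - 6p = 4p - 765 gives the equilibrium p* = 540, q* = 1395.
Since 456 is below p* = 540, the floor does not bind and the free-market outcome prevails.
Since the control does not bind, there is no surplus.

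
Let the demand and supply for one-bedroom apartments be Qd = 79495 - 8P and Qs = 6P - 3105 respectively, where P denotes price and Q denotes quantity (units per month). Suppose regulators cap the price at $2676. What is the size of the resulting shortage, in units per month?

45136

Equilibrium: 79495 - 8P = 6P - 3105, so 82600 = 14P and P* = 5900, Q* = 32295.
The ceiling of 2676 is below the equilibrium price 5900, so it binds.
At P = 2676: Qd = 79495 - 8·2676 = 58087 and Qs = 6·2676 - 3105 = 12951.
Shortage = Qd - Qs = 58087 - 12951 = 45136.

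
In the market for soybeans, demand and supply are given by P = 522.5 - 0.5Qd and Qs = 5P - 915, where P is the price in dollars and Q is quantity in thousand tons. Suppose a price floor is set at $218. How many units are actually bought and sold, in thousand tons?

Rearranging demand gives Qd = 1045 - 2P. Equilibrium: 1045 - 2P = 5P - 915, so 1960 = 7P and P* = 280, Q* = 485.
The floor of 218 is below the equilibrium price 280, so it is not binding; the market clears at P* = 280, Q* = 485.

485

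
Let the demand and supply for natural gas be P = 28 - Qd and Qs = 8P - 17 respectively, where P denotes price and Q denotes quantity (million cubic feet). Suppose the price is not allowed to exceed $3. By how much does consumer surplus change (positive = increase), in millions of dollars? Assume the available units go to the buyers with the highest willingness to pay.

Rearranging demand gives Qd = 28 - P. Setting quantity demanded equal to quantity supplied, 28 - P = 8P - 17, gives P* = 5 and Q* = 23.
The ceiling of 3 is below the equilibrium price 5, so it binds.
At P = 3: Qd = 28 - 3 = 25 and Qs = 8·3 - 17 = 7.
Consumer surplus without the control is ½ · (28 - 5) · 23 = 264.5.
With the ceiling, 7 units are sold at 3 (assume they go to the highest-value buyers). The demand price at Q = 7 is 21, so CS = ½ · [(28 - 3) + (21 - 3)] · 7 = 150.5.
Change in consumer surplus = 150.5 - 264.5 = -114.

-114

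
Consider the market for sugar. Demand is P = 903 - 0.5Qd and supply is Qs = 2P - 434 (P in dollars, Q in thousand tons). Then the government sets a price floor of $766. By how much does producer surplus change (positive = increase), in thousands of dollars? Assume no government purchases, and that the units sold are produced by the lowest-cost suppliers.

14008

Rearranging demand gives Qd = 1806 - 2P. In a free market, 1806 - 2P = 2P - 434 gives the equilibrium P* = 560, Q* = 686.
The floor of 766 is above the equilibrium price 560, so it binds.
At P = 766: Qd = 1806 - 2·766 = 274 and Qs = 2·766 - 434 = 1098.
Producer surplus without the control is ½ · (560 - 217) · 686 = 117649.
With the floor, 274 units are sold at 766. The supply price at Q = 274 is 354, so PS = ½ · [(766 - 217) + (766 - 354)] · 274 = 131657.
Change in producer surplus = 131657 - 117649 = 14008.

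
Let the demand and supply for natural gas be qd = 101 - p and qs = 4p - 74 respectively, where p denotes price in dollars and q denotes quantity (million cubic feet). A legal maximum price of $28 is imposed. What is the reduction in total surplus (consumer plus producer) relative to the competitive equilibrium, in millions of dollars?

490

Without the control the market clears where 101 - p = 4p - 74, i.e. p* = 35 and q* = 66.
The ceiling of 28 is below the equilibrium price 35, so it binds.
At p = 28: qd = 101 - 28 = 73 and qs = 4·28 - 74 = 38.
Quantity traded falls to 38. At q = 38 the demand price is 101 - 38 = 63 and the supply price is (74 + 38)/4 = 28.
Deadweight loss = ½ · (63 - 28) · (66 - 38) = ½ · 35 · 28 = 490.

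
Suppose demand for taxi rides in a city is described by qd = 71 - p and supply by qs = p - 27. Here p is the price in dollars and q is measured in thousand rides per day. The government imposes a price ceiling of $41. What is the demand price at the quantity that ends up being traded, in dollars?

Equilibrium: 71 - p = p - 27, so 98 = 2p and p* = 49, q* = 22.
The ceiling of 41 is below the equilibrium price 49, so it binds.
At p = 41: qd = 71 - 41 = 30 and qs = 41 - 27 = 14.
Only 14 units reach the market. On the demand curve, the marginal buyer's willingness to pay at q = 14 is (71 - 14) = 57.

57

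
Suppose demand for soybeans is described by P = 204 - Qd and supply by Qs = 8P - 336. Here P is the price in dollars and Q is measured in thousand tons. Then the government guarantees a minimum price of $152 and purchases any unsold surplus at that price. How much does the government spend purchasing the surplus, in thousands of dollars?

Rearranging demand gives Qd = 204 - P. In a free market, 204 - P = 8P - 336 gives the equilibrium P* = 60, Q* = 144.
The floor of 152 is above the equilibrium price 60, so it binds.
At P = 152: Qd = 204 - 152 = 52 and Qs = 8·152 - 336 = 880.
Surplus = Qs - Qd = 828.
Government expenditure = surplus × support price = 828 × 152 = 125856.

125856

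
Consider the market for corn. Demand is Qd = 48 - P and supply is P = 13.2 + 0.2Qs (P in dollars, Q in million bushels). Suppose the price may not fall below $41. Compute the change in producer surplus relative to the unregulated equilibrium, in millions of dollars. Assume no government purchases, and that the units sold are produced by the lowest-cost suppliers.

105.6

Rearranging supply gives Qs = 5P - 66. Equilibrium: 48 - P = 5P - 66, so 114 = 6P and P* = 19, Q* = 29.
Because the floor (41) lies above the market-clearing price, it is binding.
At P = 41: Qd = 48 - 41 = 7 and Qs = 5·41 - 66 = 139.
Producer surplus without the control is ½ · (19 - 13.2) · 29 = 84.1.
With the floor, 7 units are sold at 41. The supply price at Q = 7 is 14.6, so PS = ½ · [(41 - 13.2) + (41 - 14.6)] · 7 = 189.7.
Change in producer surplus = 189.7 - 84.1 = 105.6.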